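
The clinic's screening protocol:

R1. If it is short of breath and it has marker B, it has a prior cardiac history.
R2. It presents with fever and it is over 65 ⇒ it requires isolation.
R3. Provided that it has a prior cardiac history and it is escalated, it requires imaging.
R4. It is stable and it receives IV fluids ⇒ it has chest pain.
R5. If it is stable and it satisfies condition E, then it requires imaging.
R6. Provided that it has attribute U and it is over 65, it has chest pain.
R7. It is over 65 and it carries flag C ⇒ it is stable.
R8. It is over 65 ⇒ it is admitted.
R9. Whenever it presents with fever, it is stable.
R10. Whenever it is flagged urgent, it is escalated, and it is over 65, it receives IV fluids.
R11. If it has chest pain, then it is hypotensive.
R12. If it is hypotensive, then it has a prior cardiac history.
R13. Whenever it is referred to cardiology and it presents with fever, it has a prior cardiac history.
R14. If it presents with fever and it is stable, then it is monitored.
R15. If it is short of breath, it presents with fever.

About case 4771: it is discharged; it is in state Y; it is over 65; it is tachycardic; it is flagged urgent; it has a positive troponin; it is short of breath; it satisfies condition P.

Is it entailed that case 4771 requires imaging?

No

Forward chaining from the given facts derives: is admitted, presents with fever, requires isolation, is stable, is monitored.
Rules concluding "it requires imaging": R3 needs "it has a prior cardiac history"; R5 needs "it satisfies condition E" — none of these are established.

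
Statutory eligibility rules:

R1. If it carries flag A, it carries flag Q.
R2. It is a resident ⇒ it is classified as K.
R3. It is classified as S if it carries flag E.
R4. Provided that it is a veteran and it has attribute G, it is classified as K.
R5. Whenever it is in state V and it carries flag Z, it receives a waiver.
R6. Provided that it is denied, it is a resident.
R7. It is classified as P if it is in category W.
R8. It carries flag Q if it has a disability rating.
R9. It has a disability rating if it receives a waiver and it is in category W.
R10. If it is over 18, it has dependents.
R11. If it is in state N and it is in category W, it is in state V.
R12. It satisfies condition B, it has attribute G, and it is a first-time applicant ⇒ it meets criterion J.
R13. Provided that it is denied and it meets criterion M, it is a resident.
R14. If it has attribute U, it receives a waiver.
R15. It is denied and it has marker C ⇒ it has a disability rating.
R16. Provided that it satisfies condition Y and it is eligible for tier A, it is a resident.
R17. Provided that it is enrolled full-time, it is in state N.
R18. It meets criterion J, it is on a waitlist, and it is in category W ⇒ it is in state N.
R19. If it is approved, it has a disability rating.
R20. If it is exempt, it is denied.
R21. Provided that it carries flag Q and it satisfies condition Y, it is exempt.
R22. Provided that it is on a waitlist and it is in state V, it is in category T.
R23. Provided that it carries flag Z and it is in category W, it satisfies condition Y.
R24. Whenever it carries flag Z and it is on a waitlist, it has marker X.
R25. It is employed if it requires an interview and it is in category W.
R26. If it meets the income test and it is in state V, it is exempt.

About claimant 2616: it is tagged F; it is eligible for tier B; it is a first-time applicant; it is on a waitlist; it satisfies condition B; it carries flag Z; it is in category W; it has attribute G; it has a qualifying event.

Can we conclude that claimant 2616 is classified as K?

Yes

By R12 (it satisfies condition B, it has attribute G, it is a first-time applicant): it meets criterion J.
By R18 (it meets criterion J, it is on a waitlist, it is in category W): it is in state N.
By R23 (it carries flag Z, it is in category W): it satisfies condition Y.
By R11 (it is in state N, it is in category W): it is in state V.
By R5 (it is in state V, it carries flag Z): it receives a waiver.
By R9 (it receives a waiver, it is in category W): it has a disability rating.
By R8 (it has a disability rating): it carries flag Q.
By R21 (it carries flag Q, it satisfies condition Y): it is exempt.
By R20 (it is exempt): it is denied.
By R6 (it is denied): it is a resident.
By R2 (it is a resident): it is classified as K.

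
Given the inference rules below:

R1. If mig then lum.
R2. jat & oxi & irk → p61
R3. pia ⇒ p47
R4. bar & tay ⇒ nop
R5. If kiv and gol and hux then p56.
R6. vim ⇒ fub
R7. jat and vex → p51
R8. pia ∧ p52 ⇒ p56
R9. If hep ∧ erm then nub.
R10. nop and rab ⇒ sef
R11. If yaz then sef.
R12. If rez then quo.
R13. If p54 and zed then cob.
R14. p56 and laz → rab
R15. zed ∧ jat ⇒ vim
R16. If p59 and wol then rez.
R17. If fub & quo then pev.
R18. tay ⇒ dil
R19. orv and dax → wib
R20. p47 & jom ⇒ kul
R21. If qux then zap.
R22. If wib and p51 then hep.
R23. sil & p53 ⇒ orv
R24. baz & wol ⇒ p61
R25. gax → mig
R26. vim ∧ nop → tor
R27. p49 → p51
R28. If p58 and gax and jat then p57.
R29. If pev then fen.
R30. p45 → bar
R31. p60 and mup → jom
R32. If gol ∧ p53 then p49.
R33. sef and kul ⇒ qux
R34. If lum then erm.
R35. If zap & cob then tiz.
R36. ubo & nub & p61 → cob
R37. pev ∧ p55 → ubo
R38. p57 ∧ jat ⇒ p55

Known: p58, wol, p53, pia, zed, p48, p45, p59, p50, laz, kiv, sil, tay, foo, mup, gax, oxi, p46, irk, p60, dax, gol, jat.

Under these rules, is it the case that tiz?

No

Forward chaining from the given facts derives: p61, p47, vim, rez, dil, orv, mig, p57, bar, jom, p49, p55, lum, nop, fub, quo, pev, wib, kul, tor, p51, fen, erm, ubo, hep, nub, cob.
The only rule concluding tiz is R35, which needs zap; that is never established.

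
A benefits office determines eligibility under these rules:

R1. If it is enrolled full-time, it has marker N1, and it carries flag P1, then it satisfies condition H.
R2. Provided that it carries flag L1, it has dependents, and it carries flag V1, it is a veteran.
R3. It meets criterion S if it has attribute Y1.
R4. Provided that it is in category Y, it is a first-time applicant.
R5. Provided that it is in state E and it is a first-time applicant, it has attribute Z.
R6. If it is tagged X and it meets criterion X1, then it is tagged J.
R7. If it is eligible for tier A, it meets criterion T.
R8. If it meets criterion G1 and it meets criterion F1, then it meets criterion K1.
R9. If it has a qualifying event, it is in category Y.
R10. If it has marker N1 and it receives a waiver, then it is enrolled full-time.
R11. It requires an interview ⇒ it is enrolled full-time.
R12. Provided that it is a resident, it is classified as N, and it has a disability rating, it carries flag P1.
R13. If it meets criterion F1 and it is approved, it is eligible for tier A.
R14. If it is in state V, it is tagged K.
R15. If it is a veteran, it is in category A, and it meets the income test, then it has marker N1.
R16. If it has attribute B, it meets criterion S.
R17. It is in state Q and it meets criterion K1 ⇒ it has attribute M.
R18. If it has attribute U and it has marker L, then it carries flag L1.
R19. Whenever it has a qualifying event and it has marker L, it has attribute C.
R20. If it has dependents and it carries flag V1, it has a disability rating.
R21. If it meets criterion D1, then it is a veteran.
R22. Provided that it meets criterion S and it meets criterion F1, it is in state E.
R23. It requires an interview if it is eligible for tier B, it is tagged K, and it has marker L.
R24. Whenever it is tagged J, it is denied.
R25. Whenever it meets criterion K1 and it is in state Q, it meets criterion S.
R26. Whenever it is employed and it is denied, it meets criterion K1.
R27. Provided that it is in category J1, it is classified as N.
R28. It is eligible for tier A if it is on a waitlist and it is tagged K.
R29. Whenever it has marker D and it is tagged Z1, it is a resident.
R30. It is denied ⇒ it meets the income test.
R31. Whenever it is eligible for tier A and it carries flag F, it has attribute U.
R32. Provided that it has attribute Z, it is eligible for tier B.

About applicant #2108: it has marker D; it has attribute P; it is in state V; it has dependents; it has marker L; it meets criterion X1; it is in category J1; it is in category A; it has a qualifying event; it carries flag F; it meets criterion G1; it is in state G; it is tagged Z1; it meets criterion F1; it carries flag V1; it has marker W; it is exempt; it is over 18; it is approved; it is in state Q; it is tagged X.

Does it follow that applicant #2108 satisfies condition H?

Yes

By R6 (it is tagged X, it meets criterion X1): it is tagged J.
By R8 (it meets criterion G1, it meets criterion F1): it meets criterion K1.
By R9 (it has a qualifying event): it is in category Y.
By R13 (it meets criterion F1, it is approved): it is eligible for tier A.
By R14 (it is in state V): it is tagged K.
By R20 (it has dependents, it carries flag V1): it has a disability rating.
By R24 (it is tagged J): it is denied.
By R25 (it meets criterion K1, it is in state Q): it meets criterion S.
By R27 (it is in category J1): it is classified as N.
By R29 (it has marker D, it is tagged Z1): it is a resident.
By R30 (it is denied): it meets the income test.
By R31 (it is eligible for tier A, it carries flag F): it has attribute U.
By R4 (it is in category Y): it is a first-time applicant.
By R12 (it is a resident, it is classified as N, it has a disability rating): it carries flag P1.
By R18 (it has attribute U, it has marker L): it carries flag L1.
By R22 (it meets criterion S, it meets criterion F1): it is in state E.
By R2 (it carries flag L1, it has dependents, it carries flag V1): it is a veteran.
By R5 (it is in state E, it is a first-time applicant): it has attribute Z.
By R15 (it is a veteran, it is in category A, it meets the income test): it has marker N1.
By R32 (it has attribute Z): it is eligible for tier B.
By R23 (it is eligible for tier B, it is tagged K, it has marker L): it requires an interview.
By R11 (it requires an interview): it is enrolled full-time.
By R1 (it is enrolled full-time, it has marker N1, it carries flag P1): it satisfies condition H.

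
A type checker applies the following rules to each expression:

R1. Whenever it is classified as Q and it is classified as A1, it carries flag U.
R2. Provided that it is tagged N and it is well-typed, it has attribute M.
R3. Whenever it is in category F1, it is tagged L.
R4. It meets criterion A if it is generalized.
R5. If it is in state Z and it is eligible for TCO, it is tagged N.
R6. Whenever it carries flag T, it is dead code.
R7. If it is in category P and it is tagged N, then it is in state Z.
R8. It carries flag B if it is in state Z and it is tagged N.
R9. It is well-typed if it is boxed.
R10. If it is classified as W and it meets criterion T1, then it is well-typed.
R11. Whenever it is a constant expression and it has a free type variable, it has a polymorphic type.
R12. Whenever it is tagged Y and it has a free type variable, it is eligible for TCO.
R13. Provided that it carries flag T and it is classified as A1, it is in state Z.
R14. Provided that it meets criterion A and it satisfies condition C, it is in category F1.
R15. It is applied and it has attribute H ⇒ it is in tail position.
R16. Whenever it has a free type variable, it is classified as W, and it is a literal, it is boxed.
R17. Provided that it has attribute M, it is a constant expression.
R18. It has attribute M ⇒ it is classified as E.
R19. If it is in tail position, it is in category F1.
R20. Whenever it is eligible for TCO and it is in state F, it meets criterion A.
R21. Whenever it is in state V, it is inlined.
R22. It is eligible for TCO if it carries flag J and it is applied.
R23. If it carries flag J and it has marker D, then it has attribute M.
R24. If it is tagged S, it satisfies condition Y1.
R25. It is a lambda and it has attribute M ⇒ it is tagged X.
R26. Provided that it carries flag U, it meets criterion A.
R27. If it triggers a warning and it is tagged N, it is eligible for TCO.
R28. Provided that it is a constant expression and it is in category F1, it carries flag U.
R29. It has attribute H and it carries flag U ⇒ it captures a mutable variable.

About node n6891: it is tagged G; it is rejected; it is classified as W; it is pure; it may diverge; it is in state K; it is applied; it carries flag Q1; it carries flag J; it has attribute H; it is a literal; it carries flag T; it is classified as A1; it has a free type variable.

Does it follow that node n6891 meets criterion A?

Yes

By R13 (it carries flag T, it is classified as A1): it is in state Z.
By R15 (it is applied, it has attribute H): it is in tail position.
By R16 (it has a free type variable, it is classified as W, it is a literal): it is boxed.
By R19 (it is in tail position): it is in category F1.
By R22 (it carries flag J, it is applied): it is eligible for TCO.
By R5 (it is in state Z, it is eligible for TCO): it is tagged N.
By R9 (it is boxed): it is well-typed.
By R2 (it is tagged N, it is well-typed): it has attribute M.
By R17 (it has attribute M): it is a constant expression.
By R28 (it is a constant expression, it is in category F1): it carries flag U.
By R26 (it carries flag U): it meets criterion A.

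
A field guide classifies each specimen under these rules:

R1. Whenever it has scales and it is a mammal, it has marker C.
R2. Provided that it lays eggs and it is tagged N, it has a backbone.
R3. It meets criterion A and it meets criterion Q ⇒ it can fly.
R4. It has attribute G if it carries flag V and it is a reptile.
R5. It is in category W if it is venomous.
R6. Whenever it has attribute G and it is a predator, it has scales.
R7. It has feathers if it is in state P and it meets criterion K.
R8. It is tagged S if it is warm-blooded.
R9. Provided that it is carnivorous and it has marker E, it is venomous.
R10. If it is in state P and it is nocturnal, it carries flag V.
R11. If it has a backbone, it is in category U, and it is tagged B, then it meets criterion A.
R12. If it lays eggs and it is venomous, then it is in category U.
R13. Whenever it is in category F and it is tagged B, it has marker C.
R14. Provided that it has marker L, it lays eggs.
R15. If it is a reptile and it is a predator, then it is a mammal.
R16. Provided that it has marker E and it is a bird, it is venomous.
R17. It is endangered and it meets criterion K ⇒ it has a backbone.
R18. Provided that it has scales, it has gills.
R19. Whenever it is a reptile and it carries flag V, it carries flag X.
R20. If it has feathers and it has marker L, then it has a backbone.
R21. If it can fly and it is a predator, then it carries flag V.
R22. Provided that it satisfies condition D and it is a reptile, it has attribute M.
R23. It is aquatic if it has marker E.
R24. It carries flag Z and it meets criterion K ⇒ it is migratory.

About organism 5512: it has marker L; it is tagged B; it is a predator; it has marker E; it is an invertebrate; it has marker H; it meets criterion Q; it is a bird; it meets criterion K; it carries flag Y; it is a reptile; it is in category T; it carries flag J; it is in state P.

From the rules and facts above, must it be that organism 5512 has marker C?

By R7 (it is in state P, it meets criterion K): it has feathers.
By R14 (it has marker L): it lays eggs.
By R15 (it is a reptile, it is a predator): it is a mammal.
By R16 (it has marker E, it is a bird): it is venomous.
By R20 (it has feathers, it has marker L): it has a backbone.
By R12 (it lays eggs, it is venomous): it is in category U.
By R11 (it has a backbone, it is in category U, it is tagged B): it meets criterion A.
By R3 (it meets criterion A, it meets criterion Q): it can fly.
By R21 (it can fly, it is a predator): it carries flag V.
By R4 (it carries flag V, it is a reptile): it has attribute G.
By R6 (it has attribute G, it is a predator): it has scales.
By R1 (it has scales, it is a mammal): it has marker C.

Yes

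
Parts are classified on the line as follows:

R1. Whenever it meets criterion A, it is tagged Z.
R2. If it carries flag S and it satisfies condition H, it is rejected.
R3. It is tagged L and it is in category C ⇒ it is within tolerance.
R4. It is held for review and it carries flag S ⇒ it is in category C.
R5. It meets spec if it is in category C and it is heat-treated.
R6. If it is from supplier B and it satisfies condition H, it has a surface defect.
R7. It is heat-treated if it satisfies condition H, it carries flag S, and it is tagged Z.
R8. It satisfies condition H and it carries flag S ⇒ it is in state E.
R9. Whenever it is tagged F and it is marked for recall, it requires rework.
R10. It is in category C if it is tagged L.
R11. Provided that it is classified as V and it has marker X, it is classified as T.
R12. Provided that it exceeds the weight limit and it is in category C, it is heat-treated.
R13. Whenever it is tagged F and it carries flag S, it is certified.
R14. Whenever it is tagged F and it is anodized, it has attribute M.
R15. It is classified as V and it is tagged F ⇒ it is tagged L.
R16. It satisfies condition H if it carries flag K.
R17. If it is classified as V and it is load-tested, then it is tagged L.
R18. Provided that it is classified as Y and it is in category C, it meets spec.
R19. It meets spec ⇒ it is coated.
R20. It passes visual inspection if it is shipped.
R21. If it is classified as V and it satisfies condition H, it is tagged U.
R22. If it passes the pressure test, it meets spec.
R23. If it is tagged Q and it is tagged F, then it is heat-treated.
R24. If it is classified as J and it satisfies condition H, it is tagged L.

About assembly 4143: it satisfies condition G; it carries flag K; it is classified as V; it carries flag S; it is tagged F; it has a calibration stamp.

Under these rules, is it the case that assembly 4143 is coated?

No

Forward chaining from the given facts derives: is certified, is tagged L, satisfies condition H, is tagged U, is rejected, is in state E, is in category C, is within tolerance.
The only rule concluding "it is coated" is R19, which needs "it meets spec"; that is never established.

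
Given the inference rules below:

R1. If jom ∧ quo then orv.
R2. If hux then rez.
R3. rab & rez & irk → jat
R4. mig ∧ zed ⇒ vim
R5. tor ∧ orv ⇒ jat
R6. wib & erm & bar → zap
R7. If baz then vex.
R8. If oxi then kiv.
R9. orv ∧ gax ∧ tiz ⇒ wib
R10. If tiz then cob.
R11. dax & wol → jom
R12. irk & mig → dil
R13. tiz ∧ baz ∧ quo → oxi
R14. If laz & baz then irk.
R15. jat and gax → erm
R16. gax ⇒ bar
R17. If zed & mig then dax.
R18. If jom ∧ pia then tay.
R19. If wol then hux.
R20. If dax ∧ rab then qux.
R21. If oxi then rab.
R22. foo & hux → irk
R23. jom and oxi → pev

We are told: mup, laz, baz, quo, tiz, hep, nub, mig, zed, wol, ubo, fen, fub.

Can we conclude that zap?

No

Forward chaining from the given facts derives: vim, vex, cob, oxi, irk, dax, hux, rab, rez, jat, kiv, jom, dil, qux, pev, orv.
The only rule concluding zap is R6, which needs wib; that is never established.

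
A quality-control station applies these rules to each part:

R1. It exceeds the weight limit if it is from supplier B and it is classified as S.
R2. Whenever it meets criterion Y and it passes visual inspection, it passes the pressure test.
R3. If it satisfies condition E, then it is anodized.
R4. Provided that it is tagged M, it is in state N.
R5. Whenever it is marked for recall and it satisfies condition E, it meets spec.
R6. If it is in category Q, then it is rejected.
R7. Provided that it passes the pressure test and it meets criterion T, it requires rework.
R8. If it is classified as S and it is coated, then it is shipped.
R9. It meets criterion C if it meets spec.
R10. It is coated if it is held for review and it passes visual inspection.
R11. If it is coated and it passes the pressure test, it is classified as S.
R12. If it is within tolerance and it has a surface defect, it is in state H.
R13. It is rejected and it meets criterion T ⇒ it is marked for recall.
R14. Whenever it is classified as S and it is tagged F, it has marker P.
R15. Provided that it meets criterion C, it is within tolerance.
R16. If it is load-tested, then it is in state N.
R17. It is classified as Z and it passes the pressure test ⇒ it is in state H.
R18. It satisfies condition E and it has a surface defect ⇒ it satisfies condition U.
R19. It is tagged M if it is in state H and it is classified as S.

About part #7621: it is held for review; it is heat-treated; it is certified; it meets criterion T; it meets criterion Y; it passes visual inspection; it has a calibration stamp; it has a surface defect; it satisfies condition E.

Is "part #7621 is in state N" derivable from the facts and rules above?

Forward chaining from the given facts derives: passes the pressure test, is anodized, requires rework, is coated, is classified as S, satisfies condition U, is shipped.
Rules concluding "it is in state N": R4 needs "it is tagged M"; R16 needs "it is load-tested" — none of these are established.

No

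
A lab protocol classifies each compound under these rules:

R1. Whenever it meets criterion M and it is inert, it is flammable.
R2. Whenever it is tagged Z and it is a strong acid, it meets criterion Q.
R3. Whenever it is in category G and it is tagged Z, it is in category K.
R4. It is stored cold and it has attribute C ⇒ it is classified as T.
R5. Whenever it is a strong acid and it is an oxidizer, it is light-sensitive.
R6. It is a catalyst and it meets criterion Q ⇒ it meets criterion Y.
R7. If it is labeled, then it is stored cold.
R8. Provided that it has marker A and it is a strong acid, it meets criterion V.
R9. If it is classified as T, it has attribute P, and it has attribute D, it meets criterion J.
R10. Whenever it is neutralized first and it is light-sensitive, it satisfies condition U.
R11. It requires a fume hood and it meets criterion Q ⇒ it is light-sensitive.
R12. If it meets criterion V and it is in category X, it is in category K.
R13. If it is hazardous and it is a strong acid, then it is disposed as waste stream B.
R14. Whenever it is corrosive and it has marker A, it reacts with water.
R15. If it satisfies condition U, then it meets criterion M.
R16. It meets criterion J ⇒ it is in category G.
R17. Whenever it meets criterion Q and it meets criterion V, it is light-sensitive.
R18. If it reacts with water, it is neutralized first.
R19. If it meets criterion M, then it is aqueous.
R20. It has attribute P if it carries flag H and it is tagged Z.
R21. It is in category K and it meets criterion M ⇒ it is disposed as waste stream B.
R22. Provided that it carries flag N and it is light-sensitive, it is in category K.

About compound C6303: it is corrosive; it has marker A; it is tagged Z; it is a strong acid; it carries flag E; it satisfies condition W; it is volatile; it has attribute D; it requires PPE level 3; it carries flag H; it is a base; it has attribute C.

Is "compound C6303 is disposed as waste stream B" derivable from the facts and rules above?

Forward chaining from the given facts derives: meets criterion Q, meets criterion V, reacts with water, is light-sensitive, is neutralized first, has attribute P, satisfies condition U, meets criterion M, is aqueous.
Rules concluding "it is disposed as waste stream B": R13 needs "it is hazardous"; R21 needs "it is in category K" — none of these are established.

No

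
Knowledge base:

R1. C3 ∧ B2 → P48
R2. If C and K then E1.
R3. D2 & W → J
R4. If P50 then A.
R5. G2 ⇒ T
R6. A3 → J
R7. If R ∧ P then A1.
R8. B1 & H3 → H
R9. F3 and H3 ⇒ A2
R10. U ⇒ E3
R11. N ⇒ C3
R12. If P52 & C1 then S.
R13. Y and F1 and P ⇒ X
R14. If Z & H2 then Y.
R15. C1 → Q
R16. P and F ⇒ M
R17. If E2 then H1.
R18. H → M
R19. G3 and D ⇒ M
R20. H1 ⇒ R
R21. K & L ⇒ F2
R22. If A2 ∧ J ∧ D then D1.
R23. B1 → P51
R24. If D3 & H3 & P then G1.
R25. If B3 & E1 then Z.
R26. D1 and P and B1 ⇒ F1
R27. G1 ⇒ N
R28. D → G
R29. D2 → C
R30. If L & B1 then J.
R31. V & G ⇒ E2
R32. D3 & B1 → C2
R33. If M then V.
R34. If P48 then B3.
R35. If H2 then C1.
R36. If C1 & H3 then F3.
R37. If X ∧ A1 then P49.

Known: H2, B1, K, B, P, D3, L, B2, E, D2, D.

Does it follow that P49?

Forward chaining from the given facts derives: F2, P51, G, C, J, C2, C1, E1, Q.
The only rule concluding P49 is R37, which needs X; that is never established.

No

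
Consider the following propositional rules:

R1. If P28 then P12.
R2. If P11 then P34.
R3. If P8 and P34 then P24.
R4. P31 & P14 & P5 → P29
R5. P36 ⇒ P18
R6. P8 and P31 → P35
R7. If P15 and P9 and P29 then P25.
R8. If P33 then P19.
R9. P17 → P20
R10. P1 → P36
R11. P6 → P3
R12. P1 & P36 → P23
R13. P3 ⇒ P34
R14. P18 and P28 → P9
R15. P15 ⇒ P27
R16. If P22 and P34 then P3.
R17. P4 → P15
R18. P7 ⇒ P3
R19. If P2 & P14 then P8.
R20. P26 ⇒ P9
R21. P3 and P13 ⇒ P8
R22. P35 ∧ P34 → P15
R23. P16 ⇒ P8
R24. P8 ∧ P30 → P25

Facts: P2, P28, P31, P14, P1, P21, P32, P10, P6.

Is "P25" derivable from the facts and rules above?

Forward chaining from the given facts derives: P12, P36, P3, P23, P34, P8, P24, P18, P35, P9, P15, P27.
Rules concluding P25: R7 needs P29; R24 needs P30 — none of these are established.

No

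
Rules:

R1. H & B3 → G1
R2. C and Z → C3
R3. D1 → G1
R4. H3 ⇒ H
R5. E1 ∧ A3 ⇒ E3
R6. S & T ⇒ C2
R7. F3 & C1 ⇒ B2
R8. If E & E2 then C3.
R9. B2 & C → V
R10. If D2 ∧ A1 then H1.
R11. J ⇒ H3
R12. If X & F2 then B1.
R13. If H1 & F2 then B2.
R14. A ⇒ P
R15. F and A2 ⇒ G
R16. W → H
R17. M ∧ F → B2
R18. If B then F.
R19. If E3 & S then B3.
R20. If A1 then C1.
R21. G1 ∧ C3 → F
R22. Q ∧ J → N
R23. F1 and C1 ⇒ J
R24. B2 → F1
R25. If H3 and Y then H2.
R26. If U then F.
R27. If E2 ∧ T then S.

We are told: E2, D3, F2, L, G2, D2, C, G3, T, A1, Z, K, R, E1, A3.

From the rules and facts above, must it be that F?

C3  (by R2: C, Z)
E3  (by R5: E1, A3)
H1  (by R10: D2, A1)
B2  (by R13: H1, F2)
C1  (by R20: A1)
F1  (by R24: B2)
S  (by R27: E2, T)
B3  (by R19: E3, S)
J  (by R23: F1, C1)
H3  (by R11: J)
H  (by R4: H3)
G1  (by R1: H, B3)
F  (by R21: G1, C3)

Yes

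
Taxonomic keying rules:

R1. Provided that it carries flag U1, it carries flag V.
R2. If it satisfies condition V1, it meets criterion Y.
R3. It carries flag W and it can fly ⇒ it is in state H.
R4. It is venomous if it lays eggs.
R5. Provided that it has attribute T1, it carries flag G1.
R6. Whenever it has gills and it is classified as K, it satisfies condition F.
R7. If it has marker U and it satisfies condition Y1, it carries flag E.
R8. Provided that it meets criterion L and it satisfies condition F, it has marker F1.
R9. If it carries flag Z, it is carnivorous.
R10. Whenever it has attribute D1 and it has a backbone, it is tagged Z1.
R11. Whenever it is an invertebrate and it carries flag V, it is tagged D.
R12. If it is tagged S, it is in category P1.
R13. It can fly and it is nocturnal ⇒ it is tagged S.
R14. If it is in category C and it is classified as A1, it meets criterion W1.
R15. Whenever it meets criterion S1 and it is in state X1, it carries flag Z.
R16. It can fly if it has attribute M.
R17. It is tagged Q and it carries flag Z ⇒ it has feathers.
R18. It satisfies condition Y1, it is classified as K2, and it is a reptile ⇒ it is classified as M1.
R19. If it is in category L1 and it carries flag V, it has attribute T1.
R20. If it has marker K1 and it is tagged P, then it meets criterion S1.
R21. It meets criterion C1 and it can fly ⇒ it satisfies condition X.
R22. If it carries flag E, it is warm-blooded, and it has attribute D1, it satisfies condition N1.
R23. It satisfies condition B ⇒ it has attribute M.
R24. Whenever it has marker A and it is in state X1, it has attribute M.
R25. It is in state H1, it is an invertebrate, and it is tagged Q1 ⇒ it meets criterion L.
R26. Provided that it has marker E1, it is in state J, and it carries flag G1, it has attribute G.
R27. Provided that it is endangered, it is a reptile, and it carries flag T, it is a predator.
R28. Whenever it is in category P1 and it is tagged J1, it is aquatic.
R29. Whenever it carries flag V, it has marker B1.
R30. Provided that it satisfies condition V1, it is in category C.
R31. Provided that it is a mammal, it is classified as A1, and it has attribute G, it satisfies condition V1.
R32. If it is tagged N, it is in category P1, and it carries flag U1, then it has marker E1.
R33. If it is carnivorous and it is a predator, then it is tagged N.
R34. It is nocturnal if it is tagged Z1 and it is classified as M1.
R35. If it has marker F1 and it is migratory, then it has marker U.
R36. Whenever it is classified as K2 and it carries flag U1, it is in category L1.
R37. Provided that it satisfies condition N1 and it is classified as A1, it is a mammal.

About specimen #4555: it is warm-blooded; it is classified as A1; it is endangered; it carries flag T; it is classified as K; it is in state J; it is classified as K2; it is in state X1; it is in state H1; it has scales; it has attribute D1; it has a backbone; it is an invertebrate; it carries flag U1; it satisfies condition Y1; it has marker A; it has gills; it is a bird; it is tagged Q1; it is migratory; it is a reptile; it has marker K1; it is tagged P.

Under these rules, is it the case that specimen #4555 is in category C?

Yes

By R1 (it carries flag U1): it carries flag V.
By R6 (it has gills, it is classified as K): it satisfies condition F.
By R10 (it has attribute D1, it has a backbone): it is tagged Z1.
By R18 (it satisfies condition Y1, it is classified as K2, it is a reptile): it is classified as M1.
By R20 (it has marker K1, it is tagged P): it meets criterion S1.
By R24 (it has marker A, it is in state X1): it has attribute M.
By R25 (it is in state H1, it is an invertebrate, it is tagged Q1): it meets criterion L.
By R27 (it is endangered, it is a reptile, it carries flag T): it is a predator.
By R34 (it is tagged Z1, it is classified as M1): it is nocturnal.
By R36 (it is classified as K2, it carries flag U1): it is in category L1.
By R8 (it meets criterion L, it satisfies condition F): it has marker F1.
By R15 (it meets criterion S1, it is in state X1): it carries flag Z.
By R16 (it has attribute M): it can fly.
By R19 (it is in category L1, it carries flag V): it has attribute T1.
By R35 (it has marker F1, it is migratory): it has marker U.
By R5 (it has attribute T1): it carries flag G1.
By R7 (it has marker U, it satisfies condition Y1): it carries flag E.
By R9 (it carries flag Z): it is carnivorous.
By R13 (it can fly, it is nocturnal): it is tagged S.
By R22 (it carries flag E, it is warm-blooded, it has attribute D1): it satisfies condition N1.
By R33 (it is carnivorous, it is a predator): it is tagged N.
By R37 (it satisfies condition N1, it is classified as A1): it is a mammal.
By R12 (it is tagged S): it is in category P1.
By R32 (it is tagged N, it is in category P1, it carries flag U1): it has marker E1.
By R26 (it has marker E1, it is in state J, it carries flag G1): it has attribute G.
By R31 (it is a mammal, it is classified as A1, it has attribute G): it satisfies condition V1.
By R30 (it satisfies condition V1): it is in category C.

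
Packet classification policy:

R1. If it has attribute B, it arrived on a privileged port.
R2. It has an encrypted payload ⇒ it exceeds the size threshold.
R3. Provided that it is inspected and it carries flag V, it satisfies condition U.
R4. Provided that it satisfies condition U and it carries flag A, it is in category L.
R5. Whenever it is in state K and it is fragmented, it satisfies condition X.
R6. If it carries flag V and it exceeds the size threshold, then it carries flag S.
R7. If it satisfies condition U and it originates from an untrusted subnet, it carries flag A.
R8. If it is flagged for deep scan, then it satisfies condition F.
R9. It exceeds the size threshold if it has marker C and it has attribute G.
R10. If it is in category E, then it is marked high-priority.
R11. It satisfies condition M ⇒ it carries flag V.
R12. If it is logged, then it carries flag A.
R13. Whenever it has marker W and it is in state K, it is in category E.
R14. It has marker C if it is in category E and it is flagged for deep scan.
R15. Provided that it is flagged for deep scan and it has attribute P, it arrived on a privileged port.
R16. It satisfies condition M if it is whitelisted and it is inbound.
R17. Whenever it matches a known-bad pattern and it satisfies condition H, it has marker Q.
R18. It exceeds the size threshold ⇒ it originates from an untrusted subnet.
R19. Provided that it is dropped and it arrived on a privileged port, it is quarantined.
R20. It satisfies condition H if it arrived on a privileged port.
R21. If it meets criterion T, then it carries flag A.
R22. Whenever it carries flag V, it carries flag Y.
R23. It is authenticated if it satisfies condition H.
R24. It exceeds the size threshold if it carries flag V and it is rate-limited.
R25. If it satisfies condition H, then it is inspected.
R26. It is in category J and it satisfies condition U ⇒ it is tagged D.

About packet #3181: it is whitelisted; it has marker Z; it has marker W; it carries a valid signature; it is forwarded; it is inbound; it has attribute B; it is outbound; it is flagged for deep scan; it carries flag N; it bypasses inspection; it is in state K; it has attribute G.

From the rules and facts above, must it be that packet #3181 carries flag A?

Yes

By R1 (it has attribute B): it arrived on a privileged port.
By R13 (it has marker W, it is in state K): it is in category E.
By R14 (it is in category E, it is flagged for deep scan): it has marker C.
By R16 (it is whitelisted, it is inbound): it satisfies condition M.
By R20 (it arrived on a privileged port): it satisfies condition H.
By R25 (it satisfies condition H): it is inspected.
By R9 (it has marker C, it has attribute G): it exceeds the size threshold.
By R11 (it satisfies condition M): it carries flag V.
By R18 (it exceeds the size threshold): it originates from an untrusted subnet.
By R3 (it is inspected, it carries flag V): it satisfies condition U.
By R7 (it satisfies condition U, it originates from an untrusted subnet): it carries flag A.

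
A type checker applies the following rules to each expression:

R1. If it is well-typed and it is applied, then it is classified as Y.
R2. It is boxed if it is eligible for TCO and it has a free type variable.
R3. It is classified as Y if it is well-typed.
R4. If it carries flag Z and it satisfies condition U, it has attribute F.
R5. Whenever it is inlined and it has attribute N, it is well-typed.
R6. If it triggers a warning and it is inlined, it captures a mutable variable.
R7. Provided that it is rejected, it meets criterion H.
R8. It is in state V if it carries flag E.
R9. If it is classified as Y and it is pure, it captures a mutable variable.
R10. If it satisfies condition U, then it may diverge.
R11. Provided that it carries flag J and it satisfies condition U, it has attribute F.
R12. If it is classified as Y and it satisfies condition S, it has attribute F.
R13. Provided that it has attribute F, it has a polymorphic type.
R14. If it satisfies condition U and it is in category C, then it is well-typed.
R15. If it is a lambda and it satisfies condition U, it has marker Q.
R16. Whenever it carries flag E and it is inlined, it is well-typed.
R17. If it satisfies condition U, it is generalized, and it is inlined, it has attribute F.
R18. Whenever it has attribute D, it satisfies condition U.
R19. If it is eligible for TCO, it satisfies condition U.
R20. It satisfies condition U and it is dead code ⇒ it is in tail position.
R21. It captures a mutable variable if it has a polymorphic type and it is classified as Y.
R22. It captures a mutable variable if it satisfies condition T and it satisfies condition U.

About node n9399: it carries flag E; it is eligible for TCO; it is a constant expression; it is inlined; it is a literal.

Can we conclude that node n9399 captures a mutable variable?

No

Forward chaining from the given facts derives: is in state V, is well-typed, satisfies condition U, is classified as Y, may diverge.
Rules concluding "it captures a mutable variable": R6 needs "it triggers a warning"; R9 needs "it is pure"; R21 needs "it has a polymorphic type"; R22 needs "it satisfies condition T" — none of these are established.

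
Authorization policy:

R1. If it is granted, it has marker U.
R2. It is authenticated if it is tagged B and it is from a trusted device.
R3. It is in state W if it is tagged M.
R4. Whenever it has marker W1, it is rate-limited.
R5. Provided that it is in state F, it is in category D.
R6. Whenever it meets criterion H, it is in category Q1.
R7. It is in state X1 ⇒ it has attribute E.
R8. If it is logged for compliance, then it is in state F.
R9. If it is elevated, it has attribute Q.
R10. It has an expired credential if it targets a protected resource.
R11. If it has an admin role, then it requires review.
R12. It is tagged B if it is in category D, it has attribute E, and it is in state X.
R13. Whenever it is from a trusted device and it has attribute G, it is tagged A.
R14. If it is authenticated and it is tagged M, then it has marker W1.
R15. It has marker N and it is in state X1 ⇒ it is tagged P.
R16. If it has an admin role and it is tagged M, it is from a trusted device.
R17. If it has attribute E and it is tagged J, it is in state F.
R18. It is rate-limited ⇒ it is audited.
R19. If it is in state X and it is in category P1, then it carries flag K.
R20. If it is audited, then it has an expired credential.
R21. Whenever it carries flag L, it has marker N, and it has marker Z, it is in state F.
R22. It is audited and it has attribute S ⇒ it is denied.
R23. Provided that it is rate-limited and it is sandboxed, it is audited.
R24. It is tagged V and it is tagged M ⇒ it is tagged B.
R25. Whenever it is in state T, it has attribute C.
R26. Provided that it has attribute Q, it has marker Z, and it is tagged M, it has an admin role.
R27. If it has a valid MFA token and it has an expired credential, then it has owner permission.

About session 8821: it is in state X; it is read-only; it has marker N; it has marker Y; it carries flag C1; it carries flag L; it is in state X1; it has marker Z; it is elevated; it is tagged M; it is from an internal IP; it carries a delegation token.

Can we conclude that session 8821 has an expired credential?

Yes

By R7 (it is in state X1): it has attribute E.
By R9 (it is elevated): it has attribute Q.
By R21 (it carries flag L, it has marker N, it has marker Z): it is in state F.
By R26 (it has attribute Q, it has marker Z, it is tagged M): it has an admin role.
By R5 (it is in state F): it is in category D.
By R12 (it is in category D, it has attribute E, it is in state X): it is tagged B.
By R16 (it has an admin role, it is tagged M): it is from a trusted device.
By R2 (it is tagged B, it is from a trusted device): it is authenticated.
By R14 (it is authenticated, it is tagged M): it has marker W1.
By R4 (it has marker W1): it is rate-limited.
By R18 (it is rate-limited): it is audited.
By R20 (it is audited): it has an expired credential.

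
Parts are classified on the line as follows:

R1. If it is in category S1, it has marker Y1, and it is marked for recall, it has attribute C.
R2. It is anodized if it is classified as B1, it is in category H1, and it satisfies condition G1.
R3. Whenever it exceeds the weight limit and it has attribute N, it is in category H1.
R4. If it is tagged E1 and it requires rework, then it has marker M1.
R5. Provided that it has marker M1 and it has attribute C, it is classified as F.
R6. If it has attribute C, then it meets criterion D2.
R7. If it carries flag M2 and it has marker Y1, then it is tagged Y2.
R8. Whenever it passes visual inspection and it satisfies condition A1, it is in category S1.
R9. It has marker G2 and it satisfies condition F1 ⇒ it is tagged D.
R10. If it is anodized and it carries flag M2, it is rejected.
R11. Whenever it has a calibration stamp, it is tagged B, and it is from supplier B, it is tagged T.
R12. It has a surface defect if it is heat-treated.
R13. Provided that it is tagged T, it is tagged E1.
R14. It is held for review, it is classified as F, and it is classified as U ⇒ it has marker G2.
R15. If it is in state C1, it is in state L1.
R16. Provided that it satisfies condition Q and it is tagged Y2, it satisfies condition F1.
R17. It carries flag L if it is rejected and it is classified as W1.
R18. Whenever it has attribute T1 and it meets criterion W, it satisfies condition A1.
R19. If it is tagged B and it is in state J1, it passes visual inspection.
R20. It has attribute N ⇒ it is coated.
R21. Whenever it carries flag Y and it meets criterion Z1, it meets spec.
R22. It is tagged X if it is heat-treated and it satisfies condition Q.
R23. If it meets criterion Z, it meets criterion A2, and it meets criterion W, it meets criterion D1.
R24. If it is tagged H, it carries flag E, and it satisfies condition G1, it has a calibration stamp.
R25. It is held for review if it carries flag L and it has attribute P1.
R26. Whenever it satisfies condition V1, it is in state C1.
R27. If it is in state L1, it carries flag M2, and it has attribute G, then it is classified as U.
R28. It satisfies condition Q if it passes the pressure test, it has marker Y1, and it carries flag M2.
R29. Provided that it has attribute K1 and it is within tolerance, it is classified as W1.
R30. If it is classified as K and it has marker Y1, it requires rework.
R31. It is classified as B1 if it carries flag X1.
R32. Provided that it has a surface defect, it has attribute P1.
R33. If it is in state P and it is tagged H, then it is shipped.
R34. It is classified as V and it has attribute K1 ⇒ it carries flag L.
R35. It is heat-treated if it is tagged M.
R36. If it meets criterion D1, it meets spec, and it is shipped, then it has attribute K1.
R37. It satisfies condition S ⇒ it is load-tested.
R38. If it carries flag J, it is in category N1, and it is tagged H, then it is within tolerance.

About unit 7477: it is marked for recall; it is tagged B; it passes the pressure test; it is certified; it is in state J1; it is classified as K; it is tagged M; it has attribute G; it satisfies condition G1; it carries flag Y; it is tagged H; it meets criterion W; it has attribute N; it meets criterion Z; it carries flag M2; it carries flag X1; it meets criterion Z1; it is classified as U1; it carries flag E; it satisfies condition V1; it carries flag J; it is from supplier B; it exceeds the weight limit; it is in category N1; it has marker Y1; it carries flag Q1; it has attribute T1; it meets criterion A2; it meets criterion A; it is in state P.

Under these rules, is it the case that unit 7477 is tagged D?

By R3 (it exceeds the weight limit, it has attribute N): it is in category H1.
By R7 (it carries flag M2, it has marker Y1): it is tagged Y2.
By R18 (it has attribute T1, it meets criterion W): it satisfies condition A1.
By R19 (it is tagged B, it is in state J1): it passes visual inspection.
By R21 (it carries flag Y, it meets criterion Z1): it meets spec.
By R23 (it meets criterion Z, it meets criterion A2, it meets criterion W): it meets criterion D1.
By R24 (it is tagged H, it carries flag E, it satisfies condition G1): it has a calibration stamp.
By R26 (it satisfies condition V1): it is in state C1.
By R28 (it passes the pressure test, it has marker Y1, it carries flag M2): it satisfies condition Q.
By R30 (it is classified as K, it has marker Y1): it requires rework.
By R31 (it carries flag X1): it is classified as B1.
By R33 (it is in state P, it is tagged H): it is shipped.
By R35 (it is tagged M): it is heat-treated.
By R36 (it meets criterion D1, it meets spec, it is shipped): it has attribute K1.
By R38 (it carries flag J, it is in category N1, it is tagged H): it is within tolerance.
By R2 (it is classified as B1, it is in category H1, it satisfies condition G1): it is anodized.
By R8 (it passes visual inspection, it satisfies condition A1): it is in category S1.
By R10 (it is anodized, it carries flag M2): it is rejected.
By R11 (it has a calibration stamp, it is tagged B, it is from supplier B): it is tagged T.
By R12 (it is heat-treated): it has a surface defect.
By R13 (it is tagged T): it is tagged E1.
By R15 (it is in state C1): it is in state L1.
By R16 (it satisfies condition Q, it is tagged Y2): it satisfies condition F1.
By R27 (it is in state L1, it carries flag M2, it has attribute G): it is classified as U.
By R29 (it has attribute K1, it is within tolerance): it is classified as W1.
By R32 (it has a surface defect): it has attribute P1.
By R1 (it is in category S1, it has marker Y1, it is marked for recall): it has attribute C.
By R4 (it is tagged E1, it requires rework): it has marker M1.
By R5 (it has marker M1, it has attribute C): it is classified as F.
By R17 (it is rejected, it is classified as W1): it carries flag L.
By R25 (it carries flag L, it has attribute P1): it is held for review.
By R14 (it is held for review, it is classified as F, it is classified as U): it has marker G2.
By R9 (it has marker G2, it satisfies condition F1): it is tagged D.

Yes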